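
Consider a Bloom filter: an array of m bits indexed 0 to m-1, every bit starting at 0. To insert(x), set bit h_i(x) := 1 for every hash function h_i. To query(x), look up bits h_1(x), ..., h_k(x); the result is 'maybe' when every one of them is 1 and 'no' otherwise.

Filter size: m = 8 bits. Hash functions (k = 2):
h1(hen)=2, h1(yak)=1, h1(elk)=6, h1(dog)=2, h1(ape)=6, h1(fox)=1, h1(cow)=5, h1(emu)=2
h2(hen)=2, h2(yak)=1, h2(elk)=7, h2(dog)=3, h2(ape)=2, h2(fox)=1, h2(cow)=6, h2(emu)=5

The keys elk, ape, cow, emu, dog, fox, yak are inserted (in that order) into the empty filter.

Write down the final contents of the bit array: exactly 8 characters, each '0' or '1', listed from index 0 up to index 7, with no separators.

Start: bits=00000000
After insert 'elk': sets bits 6 7 -> bits=00000011
After insert 'ape': sets bits 2 6 -> bits=00100011
After insert 'cow': sets bits 5 6 -> bits=00100111
After insert 'emu': sets bits 2 5 -> bits=00100111
After insert 'dog': sets bits 2 3 -> bits=00110111
After insert 'fox': sets bits 1 -> bits=01110111
After insert 'yak': sets bits 1 -> bits=01110111

Answer: 01110111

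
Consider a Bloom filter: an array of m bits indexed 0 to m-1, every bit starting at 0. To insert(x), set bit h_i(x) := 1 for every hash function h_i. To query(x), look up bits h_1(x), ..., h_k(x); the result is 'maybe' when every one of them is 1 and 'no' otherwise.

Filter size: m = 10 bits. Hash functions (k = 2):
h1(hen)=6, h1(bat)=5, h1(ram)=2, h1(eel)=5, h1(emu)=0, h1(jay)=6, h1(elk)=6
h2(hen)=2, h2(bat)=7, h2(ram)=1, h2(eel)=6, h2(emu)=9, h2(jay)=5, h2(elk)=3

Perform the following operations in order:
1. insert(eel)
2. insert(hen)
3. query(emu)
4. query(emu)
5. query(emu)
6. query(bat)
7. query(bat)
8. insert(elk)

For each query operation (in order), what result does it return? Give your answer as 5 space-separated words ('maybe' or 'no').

Answer: no no no no no

Derivation:
Start: bits=0000000000
Op 1: insert eel -> sets bits 5 6 -> bits=0000011000
Op 2: insert hen -> sets bits 2 6 -> bits=0010011000
Op 3: query emu -> checks bit0=0, bit9=0 (has a 0) -> no
Op 4: query emu -> checks bit0=0, bit9=0 (has a 0) -> no
Op 5: query emu -> checks bit0=0, bit9=0 (has a 0) -> no
Op 6: query bat -> checks bit5=1, bit7=0 (has a 0) -> no
Op 7: query bat -> checks bit5=1, bit7=0 (has a 0) -> no
Op 8: insert elk -> sets bits 3 6 -> bits=0011011000
Query results in order: no no no no no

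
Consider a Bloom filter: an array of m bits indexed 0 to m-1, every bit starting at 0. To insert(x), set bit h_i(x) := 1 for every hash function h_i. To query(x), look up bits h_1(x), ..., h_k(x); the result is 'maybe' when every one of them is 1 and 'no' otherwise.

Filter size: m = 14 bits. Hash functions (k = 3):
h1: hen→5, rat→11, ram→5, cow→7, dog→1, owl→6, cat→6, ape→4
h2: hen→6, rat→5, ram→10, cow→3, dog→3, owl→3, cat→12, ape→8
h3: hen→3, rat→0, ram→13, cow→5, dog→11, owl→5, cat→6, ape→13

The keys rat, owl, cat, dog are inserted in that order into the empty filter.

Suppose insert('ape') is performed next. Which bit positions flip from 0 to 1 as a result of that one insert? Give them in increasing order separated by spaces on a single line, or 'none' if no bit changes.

Start: bits=00000000000000
After insert 'rat': sets bits 0 5 11 -> bits=10000100000100
After insert 'owl': sets bits 3 5 6 -> bits=10010110000100
After insert 'cat': sets bits 6 12 -> bits=10010110000110
After insert 'dog': sets bits 1 3 11 -> bits=11010110000110
insert 'ape' would touch bits 4 8 13; currently bit4=0, bit8=0, bit13=0
Bits that are 0 among those (would change 0->1): 4 8 13

Answer: 4 8 13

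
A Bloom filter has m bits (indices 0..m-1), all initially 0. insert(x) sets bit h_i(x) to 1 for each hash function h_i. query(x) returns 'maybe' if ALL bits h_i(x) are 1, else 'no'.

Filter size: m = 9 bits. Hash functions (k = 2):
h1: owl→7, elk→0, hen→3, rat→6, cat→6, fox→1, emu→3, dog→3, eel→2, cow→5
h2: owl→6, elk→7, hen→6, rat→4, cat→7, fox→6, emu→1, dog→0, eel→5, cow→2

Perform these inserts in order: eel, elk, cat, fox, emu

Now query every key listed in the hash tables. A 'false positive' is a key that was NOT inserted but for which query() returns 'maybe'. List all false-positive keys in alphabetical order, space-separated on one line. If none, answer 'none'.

Answer: cow dog hen owl

Derivation:
Start: bits=000000000
After insert 'eel': sets bits 2 5 -> bits=001001000
After insert 'elk': sets bits 0 7 -> bits=101001010
After insert 'cat': sets bits 6 7 -> bits=101001110
After insert 'fox': sets bits 1 6 -> bits=111001110
After insert 'emu': sets bits 1 3 -> bits=111101110
Not inserted: cow dog hen owl rat — query each against bits=111101110:
query cow: checks bit2=1, bit5=1 (all 1) -> maybe => FALSE POSITIVE
query dog: checks bit0=1, bit3=1 (all 1) -> maybe => FALSE POSITIVE
query hen: checks bit3=1, bit6=1 (all 1) -> maybe => FALSE POSITIVE
query owl: checks bit6=1, bit7=1 (all 1) -> maybe => FALSE POSITIVE
query rat: checks bit4=0, bit6=1 (has a 0) -> no => not a false positive
False positives (alphabetical): cow dog hen owl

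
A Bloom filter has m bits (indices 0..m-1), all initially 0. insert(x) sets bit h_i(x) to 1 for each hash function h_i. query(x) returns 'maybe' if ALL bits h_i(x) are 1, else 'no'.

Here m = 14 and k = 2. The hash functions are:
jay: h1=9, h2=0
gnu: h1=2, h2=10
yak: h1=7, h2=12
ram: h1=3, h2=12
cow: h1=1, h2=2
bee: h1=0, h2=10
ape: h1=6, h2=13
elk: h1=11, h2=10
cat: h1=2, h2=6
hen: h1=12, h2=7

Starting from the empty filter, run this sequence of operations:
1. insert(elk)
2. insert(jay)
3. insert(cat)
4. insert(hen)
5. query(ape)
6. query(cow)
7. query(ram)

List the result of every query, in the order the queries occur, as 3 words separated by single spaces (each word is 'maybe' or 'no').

Answer: no no no

Derivation:
Start: bits=00000000000000
Op 1: insert elk -> sets bits 10 11 -> bits=00000000001100
Op 2: insert jay -> sets bits 0 9 -> bits=10000000011100
Op 3: insert cat -> sets bits 2 6 -> bits=10100010011100
Op 4: insert hen -> sets bits 7 12 -> bits=10100011011110
Op 5: query ape -> checks bit6=1, bit13=0 (has a 0) -> no
Op 6: query cow -> checks bit1=0, bit2=1 (has a 0) -> no
Op 7: query ram -> checks bit3=0, bit12=1 (has a 0) -> no
Query results in order: no no no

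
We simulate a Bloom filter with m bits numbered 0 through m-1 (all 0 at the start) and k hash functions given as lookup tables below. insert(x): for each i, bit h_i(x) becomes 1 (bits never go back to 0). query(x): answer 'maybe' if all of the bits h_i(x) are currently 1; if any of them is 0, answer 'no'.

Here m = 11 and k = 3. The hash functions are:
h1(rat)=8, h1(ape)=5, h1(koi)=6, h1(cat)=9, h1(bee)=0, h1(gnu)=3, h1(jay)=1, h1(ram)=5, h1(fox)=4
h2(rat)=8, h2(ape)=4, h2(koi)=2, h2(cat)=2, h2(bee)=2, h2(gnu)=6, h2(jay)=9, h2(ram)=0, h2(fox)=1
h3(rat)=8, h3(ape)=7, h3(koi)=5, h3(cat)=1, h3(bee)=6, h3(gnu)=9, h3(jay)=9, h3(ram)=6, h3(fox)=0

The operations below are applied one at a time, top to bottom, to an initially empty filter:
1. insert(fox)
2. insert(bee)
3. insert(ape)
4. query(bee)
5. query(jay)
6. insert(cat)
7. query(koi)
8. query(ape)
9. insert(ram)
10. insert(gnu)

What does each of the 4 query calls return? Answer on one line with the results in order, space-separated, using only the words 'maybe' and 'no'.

Answer: maybe no maybe maybe

Derivation:
Start: bits=00000000000
Op 1: insert fox -> sets bits 0 1 4 -> bits=11001000000
Op 2: insert bee -> sets bits 0 2 6 -> bits=11101010000
Op 3: insert ape -> sets bits 4 5 7 -> bits=11101111000
Op 4: query bee -> checks bit0=1, bit2=1, bit6=1 (all 1) -> maybe
Op 5: query jay -> checks bit1=1, bit9=0 (has a 0) -> no
Op 6: insert cat -> sets bits 1 2 9 -> bits=11101111010
Op 7: query koi -> checks bit2=1, bit5=1, bit6=1 (all 1) -> maybe
Op 8: query ape -> checks bit4=1, bit5=1, bit7=1 (all 1) -> maybe
Op 9: insert ram -> sets bits 0 5 6 -> bits=11101111010
Op 10: insert gnu -> sets bits 3 6 9 -> bits=11111111010
Query results in order: maybe no maybe maybe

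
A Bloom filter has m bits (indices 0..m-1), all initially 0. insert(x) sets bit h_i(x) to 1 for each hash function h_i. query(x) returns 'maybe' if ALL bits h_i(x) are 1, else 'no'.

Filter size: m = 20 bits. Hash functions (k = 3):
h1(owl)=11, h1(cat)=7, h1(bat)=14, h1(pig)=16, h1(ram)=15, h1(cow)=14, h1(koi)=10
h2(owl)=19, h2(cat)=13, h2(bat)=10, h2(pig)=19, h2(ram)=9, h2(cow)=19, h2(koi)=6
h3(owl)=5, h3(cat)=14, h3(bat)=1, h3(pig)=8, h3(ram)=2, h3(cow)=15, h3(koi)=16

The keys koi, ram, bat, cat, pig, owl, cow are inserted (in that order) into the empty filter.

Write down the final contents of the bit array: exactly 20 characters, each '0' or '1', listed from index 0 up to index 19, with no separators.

Answer: 01100111111101111001

Derivation:
Start: bits=00000000000000000000
After insert 'koi': sets bits 6 10 16 -> bits=00000010001000001000
After insert 'ram': sets bits 2 9 15 -> bits=00100010011000011000
After insert 'bat': sets bits 1 10 14 -> bits=01100010011000111000
After insert 'cat': sets bits 7 13 14 -> bits=01100011011001111000
After insert 'pig': sets bits 8 16 19 -> bits=01100011111001111001
After insert 'owl': sets bits 5 11 19 -> bits=01100111111101111001
After insert 'cow': sets bits 14 15 19 -> bits=01100111111101111001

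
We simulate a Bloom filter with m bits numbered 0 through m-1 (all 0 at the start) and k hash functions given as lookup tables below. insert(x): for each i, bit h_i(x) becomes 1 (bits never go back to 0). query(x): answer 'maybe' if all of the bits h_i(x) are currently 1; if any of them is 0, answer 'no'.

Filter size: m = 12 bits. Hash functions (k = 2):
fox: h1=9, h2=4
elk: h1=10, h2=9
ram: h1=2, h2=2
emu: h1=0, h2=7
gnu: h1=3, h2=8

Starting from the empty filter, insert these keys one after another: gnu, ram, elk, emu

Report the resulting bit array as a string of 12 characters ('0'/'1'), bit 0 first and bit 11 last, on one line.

Start: bits=000000000000
After insert 'gnu': sets bits 3 8 -> bits=000100001000
After insert 'ram': sets bits 2 -> bits=001100001000
After insert 'elk': sets bits 9 10 -> bits=001100001110
After insert 'emu': sets bits 0 7 -> bits=101100011110

Answer: 101100011110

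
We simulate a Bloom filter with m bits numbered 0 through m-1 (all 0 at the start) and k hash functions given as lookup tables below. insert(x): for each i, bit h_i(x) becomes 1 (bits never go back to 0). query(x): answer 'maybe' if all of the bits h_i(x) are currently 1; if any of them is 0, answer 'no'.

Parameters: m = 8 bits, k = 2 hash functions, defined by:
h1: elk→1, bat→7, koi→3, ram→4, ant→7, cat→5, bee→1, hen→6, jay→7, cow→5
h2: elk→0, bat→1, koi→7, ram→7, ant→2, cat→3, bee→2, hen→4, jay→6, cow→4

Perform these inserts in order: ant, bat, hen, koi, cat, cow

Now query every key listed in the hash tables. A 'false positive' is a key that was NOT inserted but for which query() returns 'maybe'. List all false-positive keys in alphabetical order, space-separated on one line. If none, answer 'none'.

Start: bits=00000000
After insert 'ant': sets bits 2 7 -> bits=00100001
After insert 'bat': sets bits 1 7 -> bits=01100001
After insert 'hen': sets bits 4 6 -> bits=01101011
After insert 'koi': sets bits 3 7 -> bits=01111011
After insert 'cat': sets bits 3 5 -> bits=01111111
After insert 'cow': sets bits 4 5 -> bits=01111111
Not inserted: bee elk jay ram — query each against bits=01111111:
query bee: checks bit1=1, bit2=1 (all 1) -> maybe => FALSE POSITIVE
query elk: checks bit0=0, bit1=1 (has a 0) -> no => not a false positive
query jay: checks bit6=1, bit7=1 (all 1) -> maybe => FALSE POSITIVE
query ram: checks bit4=1, bit7=1 (all 1) -> maybe => FALSE POSITIVE
False positives (alphabetical): bee jay ram

Answer: bee jay ram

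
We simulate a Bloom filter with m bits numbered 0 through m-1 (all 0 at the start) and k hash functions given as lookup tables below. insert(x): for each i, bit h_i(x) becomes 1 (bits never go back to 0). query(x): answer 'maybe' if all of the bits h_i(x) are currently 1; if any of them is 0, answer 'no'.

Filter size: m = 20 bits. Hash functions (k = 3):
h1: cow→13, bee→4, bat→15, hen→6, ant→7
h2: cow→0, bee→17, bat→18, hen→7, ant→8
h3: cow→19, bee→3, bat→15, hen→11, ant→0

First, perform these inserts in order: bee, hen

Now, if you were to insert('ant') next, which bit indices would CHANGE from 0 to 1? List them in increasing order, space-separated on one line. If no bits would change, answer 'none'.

Answer: 0 8

Derivation:
Start: bits=00000000000000000000
After insert 'bee': sets bits 3 4 17 -> bits=00011000000000000100
After insert 'hen': sets bits 6 7 11 -> bits=00011011000100000100
insert 'ant' would touch bits 0 7 8; currently bit0=0, bit7=1, bit8=0
Bits that are 0 among those (would change 0->1): 0 8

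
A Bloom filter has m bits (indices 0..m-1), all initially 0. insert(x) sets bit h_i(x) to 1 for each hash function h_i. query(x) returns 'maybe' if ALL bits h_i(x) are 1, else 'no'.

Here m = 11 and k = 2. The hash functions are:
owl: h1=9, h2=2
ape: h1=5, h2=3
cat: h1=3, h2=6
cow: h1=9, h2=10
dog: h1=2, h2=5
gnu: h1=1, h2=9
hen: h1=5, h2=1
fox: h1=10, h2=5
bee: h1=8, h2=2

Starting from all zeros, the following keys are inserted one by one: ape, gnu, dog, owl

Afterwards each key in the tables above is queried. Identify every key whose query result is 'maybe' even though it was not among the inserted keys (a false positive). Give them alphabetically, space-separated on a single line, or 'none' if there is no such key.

Answer: hen

Derivation:
Start: bits=00000000000
After insert 'ape': sets bits 3 5 -> bits=00010100000
After insert 'gnu': sets bits 1 9 -> bits=01010100010
After insert 'dog': sets bits 2 5 -> bits=01110100010
After insert 'owl': sets bits 2 9 -> bits=01110100010
Not inserted: bee cat cow fox hen — query each against bits=01110100010:
query bee: checks bit2=1, bit8=0 (has a 0) -> no => not a false positive
query cat: checks bit3=1, bit6=0 (has a 0) -> no => not a false positive
query cow: checks bit9=1, bit10=0 (has a 0) -> no => not a false positive
query fox: checks bit5=1, bit10=0 (has a 0) -> no => not a false positive
query hen: checks bit1=1, bit5=1 (all 1) -> maybe => FALSE POSITIVE
False positives (alphabetical): hen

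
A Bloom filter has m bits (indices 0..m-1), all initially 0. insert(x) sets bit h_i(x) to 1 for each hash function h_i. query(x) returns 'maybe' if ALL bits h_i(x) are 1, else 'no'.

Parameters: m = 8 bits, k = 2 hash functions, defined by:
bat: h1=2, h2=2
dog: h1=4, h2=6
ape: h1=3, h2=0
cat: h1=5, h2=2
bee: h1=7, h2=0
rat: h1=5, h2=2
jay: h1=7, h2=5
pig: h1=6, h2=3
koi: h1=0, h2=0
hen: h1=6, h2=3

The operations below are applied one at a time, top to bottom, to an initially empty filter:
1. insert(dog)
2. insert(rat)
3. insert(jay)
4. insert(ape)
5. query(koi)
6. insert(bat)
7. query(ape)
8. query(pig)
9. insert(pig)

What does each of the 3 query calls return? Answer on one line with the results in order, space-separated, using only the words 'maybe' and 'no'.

Answer: maybe maybe maybe

Derivation:
Start: bits=00000000
Op 1: insert dog -> sets bits 4 6 -> bits=00001010
Op 2: insert rat -> sets bits 2 5 -> bits=00101110
Op 3: insert jay -> sets bits 5 7 -> bits=00101111
Op 4: insert ape -> sets bits 0 3 -> bits=10111111
Op 5: query koi -> checks bit0=1 (all 1) -> maybe
Op 6: insert bat -> sets bits 2 -> bits=10111111
Op 7: query ape -> checks bit0=1, bit3=1 (all 1) -> maybe
Op 8: query pig -> checks bit3=1, bit6=1 (all 1) -> maybe
Op 9: insert pig -> sets bits 3 6 -> bits=10111111
Query results in order: maybe maybe maybe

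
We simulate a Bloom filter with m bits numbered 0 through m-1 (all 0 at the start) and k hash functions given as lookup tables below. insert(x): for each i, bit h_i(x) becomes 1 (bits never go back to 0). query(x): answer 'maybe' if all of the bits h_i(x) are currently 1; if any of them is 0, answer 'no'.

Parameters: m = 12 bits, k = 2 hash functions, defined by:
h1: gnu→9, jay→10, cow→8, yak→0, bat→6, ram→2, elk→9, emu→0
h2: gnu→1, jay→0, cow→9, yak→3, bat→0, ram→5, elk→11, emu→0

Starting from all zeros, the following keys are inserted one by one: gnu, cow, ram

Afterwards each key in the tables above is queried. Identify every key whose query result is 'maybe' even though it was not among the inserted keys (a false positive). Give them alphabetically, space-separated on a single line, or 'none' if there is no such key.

Answer: none

Derivation:
Start: bits=000000000000
After insert 'gnu': sets bits 1 9 -> bits=010000000100
After insert 'cow': sets bits 8 9 -> bits=010000001100
After insert 'ram': sets bits 2 5 -> bits=011001001100
Not inserted: bat elk emu jay yak — query each against bits=011001001100:
query bat: checks bit0=0, bit6=0 (has a 0) -> no => not a false positive
query elk: checks bit9=1, bit11=0 (has a 0) -> no => not a false positive
query emu: checks bit0=0 (has a 0) -> no => not a false positive
query jay: checks bit0=0, bit10=0 (has a 0) -> no => not a false positive
query yak: checks bit0=0, bit3=0 (has a 0) -> no => not a false positive
False positives (alphabetical): none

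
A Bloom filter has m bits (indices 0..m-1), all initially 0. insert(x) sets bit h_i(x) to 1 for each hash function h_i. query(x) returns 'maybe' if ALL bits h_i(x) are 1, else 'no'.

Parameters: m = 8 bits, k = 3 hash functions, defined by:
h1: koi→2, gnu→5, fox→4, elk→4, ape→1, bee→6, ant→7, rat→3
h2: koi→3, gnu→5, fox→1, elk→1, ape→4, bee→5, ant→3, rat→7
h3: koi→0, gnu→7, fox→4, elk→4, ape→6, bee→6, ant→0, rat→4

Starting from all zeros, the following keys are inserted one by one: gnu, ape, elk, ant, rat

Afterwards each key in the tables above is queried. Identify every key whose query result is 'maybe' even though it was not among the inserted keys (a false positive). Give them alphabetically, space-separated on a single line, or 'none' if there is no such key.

Start: bits=00000000
After insert 'gnu': sets bits 5 7 -> bits=00000101
After insert 'ape': sets bits 1 4 6 -> bits=01001111
After insert 'elk': sets bits 1 4 -> bits=01001111
After insert 'ant': sets bits 0 3 7 -> bits=11011111
After insert 'rat': sets bits 3 4 7 -> bits=11011111
Not inserted: bee fox koi — query each against bits=11011111:
query bee: checks bit5=1, bit6=1 (all 1) -> maybe => FALSE POSITIVE
query fox: checks bit1=1, bit4=1 (all 1) -> maybe => FALSE POSITIVE
query koi: checks bit0=1, bit2=0, bit3=1 (has a 0) -> no => not a false positive
False positives (alphabetical): bee fox

Answer: bee fox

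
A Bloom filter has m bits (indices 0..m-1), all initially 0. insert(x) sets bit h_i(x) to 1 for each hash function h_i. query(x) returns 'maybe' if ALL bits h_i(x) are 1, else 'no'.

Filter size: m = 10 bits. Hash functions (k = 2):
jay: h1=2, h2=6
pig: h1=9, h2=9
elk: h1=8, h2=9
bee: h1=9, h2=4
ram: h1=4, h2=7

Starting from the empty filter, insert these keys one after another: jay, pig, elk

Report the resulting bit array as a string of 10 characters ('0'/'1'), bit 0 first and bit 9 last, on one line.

Start: bits=0000000000
After insert 'jay': sets bits 2 6 -> bits=0010001000
After insert 'pig': sets bits 9 -> bits=0010001001
After insert 'elk': sets bits 8 9 -> bits=0010001011

Answer: 0010001011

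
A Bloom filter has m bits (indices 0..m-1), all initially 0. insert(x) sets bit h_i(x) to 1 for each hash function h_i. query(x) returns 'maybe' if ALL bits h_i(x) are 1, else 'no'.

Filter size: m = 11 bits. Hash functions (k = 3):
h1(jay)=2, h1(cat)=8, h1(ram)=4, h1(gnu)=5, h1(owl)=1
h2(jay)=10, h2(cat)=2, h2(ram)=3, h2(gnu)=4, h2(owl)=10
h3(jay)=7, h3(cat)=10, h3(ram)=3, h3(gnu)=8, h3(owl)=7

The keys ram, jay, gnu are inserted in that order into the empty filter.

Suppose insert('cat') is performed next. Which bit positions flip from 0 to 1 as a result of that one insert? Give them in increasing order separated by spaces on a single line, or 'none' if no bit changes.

Answer: none

Derivation:
Start: bits=00000000000
After insert 'ram': sets bits 3 4 -> bits=00011000000
After insert 'jay': sets bits 2 7 10 -> bits=00111001001
After insert 'gnu': sets bits 4 5 8 -> bits=00111101101
insert 'cat' would touch bits 2 8 10; currently bit2=1, bit8=1, bit10=1
Bits that are 0 among those (would change 0->1): none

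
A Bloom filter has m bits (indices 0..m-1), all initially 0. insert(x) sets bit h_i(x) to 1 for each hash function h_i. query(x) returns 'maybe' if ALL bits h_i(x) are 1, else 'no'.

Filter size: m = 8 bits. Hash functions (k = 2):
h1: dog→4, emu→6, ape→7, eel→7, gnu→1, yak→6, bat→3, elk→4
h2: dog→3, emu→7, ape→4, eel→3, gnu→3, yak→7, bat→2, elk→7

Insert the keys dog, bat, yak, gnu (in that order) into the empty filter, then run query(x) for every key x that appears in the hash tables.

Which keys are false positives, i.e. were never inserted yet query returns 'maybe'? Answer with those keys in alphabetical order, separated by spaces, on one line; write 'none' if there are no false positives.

Start: bits=00000000
After insert 'dog': sets bits 3 4 -> bits=00011000
After insert 'bat': sets bits 2 3 -> bits=00111000
After insert 'yak': sets bits 6 7 -> bits=00111011
After insert 'gnu': sets bits 1 3 -> bits=01111011
Not inserted: ape eel elk emu — query each against bits=01111011:
query ape: checks bit4=1, bit7=1 (all 1) -> maybe => FALSE POSITIVE
query eel: checks bit3=1, bit7=1 (all 1) -> maybe => FALSE POSITIVE
query elk: checks bit4=1, bit7=1 (all 1) -> maybe => FALSE POSITIVE
query emu: checks bit6=1, bit7=1 (all 1) -> maybe => FALSE POSITIVE
False positives (alphabetical): ape eel elk emu

Answer: ape eel elk emu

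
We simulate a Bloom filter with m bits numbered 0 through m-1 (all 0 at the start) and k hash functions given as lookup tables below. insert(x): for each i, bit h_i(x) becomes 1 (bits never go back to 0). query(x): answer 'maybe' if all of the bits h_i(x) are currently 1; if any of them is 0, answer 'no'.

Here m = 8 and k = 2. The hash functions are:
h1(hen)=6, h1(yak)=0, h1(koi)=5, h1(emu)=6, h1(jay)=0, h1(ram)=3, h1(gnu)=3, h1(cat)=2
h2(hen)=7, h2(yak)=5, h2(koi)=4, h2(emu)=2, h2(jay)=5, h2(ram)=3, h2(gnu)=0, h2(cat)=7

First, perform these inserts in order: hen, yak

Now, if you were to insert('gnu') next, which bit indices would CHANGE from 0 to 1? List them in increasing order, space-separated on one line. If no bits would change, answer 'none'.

Start: bits=00000000
After insert 'hen': sets bits 6 7 -> bits=00000011
After insert 'yak': sets bits 0 5 -> bits=10000111
insert 'gnu' would touch bits 0 3; currently bit0=1, bit3=0
Bits that are 0 among those (would change 0->1): 3

Answer: 3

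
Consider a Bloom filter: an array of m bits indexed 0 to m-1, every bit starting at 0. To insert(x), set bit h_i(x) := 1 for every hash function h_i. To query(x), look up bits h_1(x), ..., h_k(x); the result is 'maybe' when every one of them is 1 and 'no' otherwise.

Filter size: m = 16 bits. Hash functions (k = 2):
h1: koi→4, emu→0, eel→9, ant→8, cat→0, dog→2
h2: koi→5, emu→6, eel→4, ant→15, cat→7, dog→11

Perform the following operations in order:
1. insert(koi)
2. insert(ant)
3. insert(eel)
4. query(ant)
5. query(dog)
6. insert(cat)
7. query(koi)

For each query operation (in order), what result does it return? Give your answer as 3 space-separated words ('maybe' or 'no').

Start: bits=0000000000000000
Op 1: insert koi -> sets bits 4 5 -> bits=0000110000000000
Op 2: insert ant -> sets bits 8 15 -> bits=0000110010000001
Op 3: insert eel -> sets bits 4 9 -> bits=0000110011000001
Op 4: query ant -> checks bit8=1, bit15=1 (all 1) -> maybe
Op 5: query dog -> checks bit2=0, bit11=0 (has a 0) -> no
Op 6: insert cat -> sets bits 0 7 -> bits=1000110111000001
Op 7: query koi -> checks bit4=1, bit5=1 (all 1) -> maybe
Query results in order: maybe no maybe

Answer: maybe no maybe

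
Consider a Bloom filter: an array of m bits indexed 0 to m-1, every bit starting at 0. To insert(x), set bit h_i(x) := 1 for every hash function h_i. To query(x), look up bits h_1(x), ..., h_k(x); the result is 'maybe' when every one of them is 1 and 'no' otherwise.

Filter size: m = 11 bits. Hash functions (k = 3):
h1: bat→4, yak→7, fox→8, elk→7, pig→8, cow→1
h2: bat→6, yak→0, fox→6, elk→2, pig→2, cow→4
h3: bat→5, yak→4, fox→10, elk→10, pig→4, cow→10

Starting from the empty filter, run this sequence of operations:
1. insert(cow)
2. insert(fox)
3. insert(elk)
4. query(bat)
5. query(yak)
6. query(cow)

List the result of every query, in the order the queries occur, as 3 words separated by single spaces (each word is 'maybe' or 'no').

Start: bits=00000000000
Op 1: insert cow -> sets bits 1 4 10 -> bits=01001000001
Op 2: insert fox -> sets bits 6 8 10 -> bits=01001010101
Op 3: insert elk -> sets bits 2 7 10 -> bits=01101011101
Op 4: query bat -> checks bit4=1, bit5=0, bit6=1 (has a 0) -> no
Op 5: query yak -> checks bit0=0, bit4=1, bit7=1 (has a 0) -> no
Op 6: query cow -> checks bit1=1, bit4=1, bit10=1 (all 1) -> maybe
Query results in order: no no maybe

Answer: no no maybe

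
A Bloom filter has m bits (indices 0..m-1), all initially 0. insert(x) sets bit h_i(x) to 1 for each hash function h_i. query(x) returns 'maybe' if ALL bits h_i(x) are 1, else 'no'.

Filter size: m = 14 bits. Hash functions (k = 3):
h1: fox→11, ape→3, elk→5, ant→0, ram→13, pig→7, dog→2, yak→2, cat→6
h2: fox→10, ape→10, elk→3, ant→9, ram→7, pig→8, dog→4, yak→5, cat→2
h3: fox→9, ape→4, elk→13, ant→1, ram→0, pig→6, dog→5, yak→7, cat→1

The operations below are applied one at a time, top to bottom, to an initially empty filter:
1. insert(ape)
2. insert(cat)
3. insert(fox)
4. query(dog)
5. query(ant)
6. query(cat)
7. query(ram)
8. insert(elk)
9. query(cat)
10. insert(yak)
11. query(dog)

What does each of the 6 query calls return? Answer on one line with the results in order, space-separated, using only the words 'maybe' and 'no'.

Answer: no no maybe no maybe maybe

Derivation:
Start: bits=00000000000000
Op 1: insert ape -> sets bits 3 4 10 -> bits=00011000001000
Op 2: insert cat -> sets bits 1 2 6 -> bits=01111010001000
Op 3: insert fox -> sets bits 9 10 11 -> bits=01111010011100
Op 4: query dog -> checks bit2=1, bit4=1, bit5=0 (has a 0) -> no
Op 5: query ant -> checks bit0=0, bit1=1, bit9=1 (has a 0) -> no
Op 6: query cat -> checks bit1=1, bit2=1, bit6=1 (all 1) -> maybe
Op 7: query ram -> checks bit0=0, bit7=0, bit13=0 (has a 0) -> no
Op 8: insert elk -> sets bits 3 5 13 -> bits=01111110011101
Op 9: query cat -> checks bit1=1, bit2=1, bit6=1 (all 1) -> maybe
Op 10: insert yak -> sets bits 2 5 7 -> bits=01111111011101
Op 11: query dog -> checks bit2=1, bit4=1, bit5=1 (all 1) -> maybe
Query results in order: no no maybe no maybe maybe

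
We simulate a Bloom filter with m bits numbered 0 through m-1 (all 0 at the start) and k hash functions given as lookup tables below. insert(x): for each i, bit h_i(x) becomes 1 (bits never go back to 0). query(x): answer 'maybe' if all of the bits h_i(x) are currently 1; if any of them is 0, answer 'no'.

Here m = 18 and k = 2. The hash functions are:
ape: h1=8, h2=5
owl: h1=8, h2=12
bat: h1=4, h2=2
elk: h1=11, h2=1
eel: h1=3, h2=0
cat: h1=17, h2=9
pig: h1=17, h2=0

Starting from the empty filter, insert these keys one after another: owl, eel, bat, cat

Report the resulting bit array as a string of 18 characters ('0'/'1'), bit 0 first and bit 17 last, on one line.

Answer: 101110001100100001

Derivation:
Start: bits=000000000000000000
After insert 'owl': sets bits 8 12 -> bits=000000001000100000
After insert 'eel': sets bits 0 3 -> bits=100100001000100000
After insert 'bat': sets bits 2 4 -> bits=101110001000100000
After insert 'cat': sets bits 9 17 -> bits=101110001100100001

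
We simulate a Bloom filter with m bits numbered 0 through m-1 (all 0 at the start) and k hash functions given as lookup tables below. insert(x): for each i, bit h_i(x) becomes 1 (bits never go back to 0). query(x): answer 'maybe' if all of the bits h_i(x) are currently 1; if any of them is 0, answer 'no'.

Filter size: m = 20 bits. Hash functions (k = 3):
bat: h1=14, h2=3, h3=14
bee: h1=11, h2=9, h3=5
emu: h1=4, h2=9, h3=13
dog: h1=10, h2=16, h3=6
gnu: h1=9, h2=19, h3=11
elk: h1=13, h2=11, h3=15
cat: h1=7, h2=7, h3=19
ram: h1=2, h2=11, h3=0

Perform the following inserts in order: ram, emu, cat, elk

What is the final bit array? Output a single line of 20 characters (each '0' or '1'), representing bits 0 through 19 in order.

Answer: 10101001010101010001

Derivation:
Start: bits=00000000000000000000
After insert 'ram': sets bits 0 2 11 -> bits=10100000000100000000
After insert 'emu': sets bits 4 9 13 -> bits=10101000010101000000
After insert 'cat': sets bits 7 19 -> bits=10101001010101000001
After insert 'elk': sets bits 11 13 15 -> bits=10101001010101010001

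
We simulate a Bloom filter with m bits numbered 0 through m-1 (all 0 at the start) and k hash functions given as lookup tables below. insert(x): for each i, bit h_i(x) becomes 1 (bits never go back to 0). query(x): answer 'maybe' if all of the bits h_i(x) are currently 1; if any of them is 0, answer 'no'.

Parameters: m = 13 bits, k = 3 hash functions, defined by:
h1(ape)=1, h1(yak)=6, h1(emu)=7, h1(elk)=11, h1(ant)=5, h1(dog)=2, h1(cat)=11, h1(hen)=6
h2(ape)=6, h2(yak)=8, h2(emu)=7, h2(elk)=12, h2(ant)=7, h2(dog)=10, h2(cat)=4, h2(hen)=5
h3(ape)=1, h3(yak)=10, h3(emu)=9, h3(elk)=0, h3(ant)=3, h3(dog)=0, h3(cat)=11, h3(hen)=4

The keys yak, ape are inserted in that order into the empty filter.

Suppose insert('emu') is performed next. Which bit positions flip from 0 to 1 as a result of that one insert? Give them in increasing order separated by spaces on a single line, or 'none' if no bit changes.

Answer: 7 9

Derivation:
Start: bits=0000000000000
After insert 'yak': sets bits 6 8 10 -> bits=0000001010100
After insert 'ape': sets bits 1 6 -> bits=0100001010100
insert 'emu' would touch bits 7 9; currently bit7=0, bit9=0
Bits that are 0 among those (would change 0->1): 7 9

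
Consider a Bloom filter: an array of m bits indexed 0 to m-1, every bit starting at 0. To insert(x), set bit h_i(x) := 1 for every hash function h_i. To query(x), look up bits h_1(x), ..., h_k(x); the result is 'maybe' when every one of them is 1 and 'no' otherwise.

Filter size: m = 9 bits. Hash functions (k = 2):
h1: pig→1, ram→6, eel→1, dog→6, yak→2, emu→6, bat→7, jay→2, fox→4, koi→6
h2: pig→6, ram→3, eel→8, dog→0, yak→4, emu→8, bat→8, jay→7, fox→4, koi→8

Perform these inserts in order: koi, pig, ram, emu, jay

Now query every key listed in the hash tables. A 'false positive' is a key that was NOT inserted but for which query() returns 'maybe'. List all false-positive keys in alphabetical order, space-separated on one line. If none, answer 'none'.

Start: bits=000000000
After insert 'koi': sets bits 6 8 -> bits=000000101
After insert 'pig': sets bits 1 6 -> bits=010000101
After insert 'ram': sets bits 3 6 -> bits=010100101
After insert 'emu': sets bits 6 8 -> bits=010100101
After insert 'jay': sets bits 2 7 -> bits=011100111
Not inserted: bat dog eel fox yak — query each against bits=011100111:
query bat: checks bit7=1, bit8=1 (all 1) -> maybe => FALSE POSITIVE
query dog: checks bit0=0, bit6=1 (has a 0) -> no => not a false positive
query eel: checks bit1=1, bit8=1 (all 1) -> maybe => FALSE POSITIVE
query fox: checks bit4=0 (has a 0) -> no => not a false positive
query yak: checks bit2=1, bit4=0 (has a 0) -> no => not a false positive
False positives (alphabetical): bat eel

Answer: bat eel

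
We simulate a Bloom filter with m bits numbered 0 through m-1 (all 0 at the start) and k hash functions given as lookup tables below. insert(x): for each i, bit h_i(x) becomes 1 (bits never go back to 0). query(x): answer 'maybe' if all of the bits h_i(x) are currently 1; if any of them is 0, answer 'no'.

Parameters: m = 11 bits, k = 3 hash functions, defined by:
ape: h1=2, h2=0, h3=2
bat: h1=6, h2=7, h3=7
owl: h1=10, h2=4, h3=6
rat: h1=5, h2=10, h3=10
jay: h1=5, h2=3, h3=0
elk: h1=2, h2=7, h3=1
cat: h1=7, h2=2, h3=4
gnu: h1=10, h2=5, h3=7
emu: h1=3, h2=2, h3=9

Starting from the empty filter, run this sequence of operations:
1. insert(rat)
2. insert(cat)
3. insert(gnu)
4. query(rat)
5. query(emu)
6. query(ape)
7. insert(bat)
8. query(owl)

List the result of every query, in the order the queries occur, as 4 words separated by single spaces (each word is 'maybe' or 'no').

Answer: maybe no no maybe

Derivation:
Start: bits=00000000000
Op 1: insert rat -> sets bits 5 10 -> bits=00000100001
Op 2: insert cat -> sets bits 2 4 7 -> bits=00101101001
Op 3: insert gnu -> sets bits 5 7 10 -> bits=00101101001
Op 4: query rat -> checks bit5=1, bit10=1 (all 1) -> maybe
Op 5: query emu -> checks bit2=1, bit3=0, bit9=0 (has a 0) -> no
Op 6: query ape -> checks bit0=0, bit2=1 (has a 0) -> no
Op 7: insert bat -> sets bits 6 7 -> bits=00101111001
Op 8: query owl -> checks bit4=1, bit6=1, bit10=1 (all 1) -> maybe
Query results in order: maybe no no maybe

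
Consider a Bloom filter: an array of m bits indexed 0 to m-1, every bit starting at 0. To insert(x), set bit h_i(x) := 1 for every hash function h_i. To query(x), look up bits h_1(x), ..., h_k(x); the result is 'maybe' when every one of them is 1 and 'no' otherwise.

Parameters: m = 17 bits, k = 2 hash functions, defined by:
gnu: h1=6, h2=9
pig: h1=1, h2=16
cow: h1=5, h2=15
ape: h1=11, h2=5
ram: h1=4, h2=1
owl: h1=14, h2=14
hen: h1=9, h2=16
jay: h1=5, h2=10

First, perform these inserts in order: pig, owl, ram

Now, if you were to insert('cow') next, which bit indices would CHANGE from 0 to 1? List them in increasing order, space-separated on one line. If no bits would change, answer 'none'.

Start: bits=00000000000000000
After insert 'pig': sets bits 1 16 -> bits=01000000000000001
After insert 'owl': sets bits 14 -> bits=01000000000000101
After insert 'ram': sets bits 1 4 -> bits=01001000000000101
insert 'cow' would touch bits 5 15; currently bit5=0, bit15=0
Bits that are 0 among those (would change 0->1): 5 15

Answer: 5 15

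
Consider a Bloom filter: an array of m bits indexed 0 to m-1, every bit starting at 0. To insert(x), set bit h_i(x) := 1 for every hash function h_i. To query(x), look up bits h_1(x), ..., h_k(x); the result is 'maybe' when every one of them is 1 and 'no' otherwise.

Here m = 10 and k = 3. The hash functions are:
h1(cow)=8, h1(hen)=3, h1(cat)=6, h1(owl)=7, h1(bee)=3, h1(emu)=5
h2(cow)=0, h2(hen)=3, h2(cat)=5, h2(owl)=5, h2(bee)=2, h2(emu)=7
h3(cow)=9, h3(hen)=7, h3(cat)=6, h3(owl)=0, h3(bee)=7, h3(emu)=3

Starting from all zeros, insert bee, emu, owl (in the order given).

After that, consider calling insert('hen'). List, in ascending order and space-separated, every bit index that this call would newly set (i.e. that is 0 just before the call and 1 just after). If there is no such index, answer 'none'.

Answer: none

Derivation:
Start: bits=0000000000
After insert 'bee': sets bits 2 3 7 -> bits=0011000100
After insert 'emu': sets bits 3 5 7 -> bits=0011010100
After insert 'owl': sets bits 0 5 7 -> bits=1011010100
insert 'hen' would touch bits 3 7; currently bit3=1, bit7=1
Bits that are 0 among those (would change 0->1): none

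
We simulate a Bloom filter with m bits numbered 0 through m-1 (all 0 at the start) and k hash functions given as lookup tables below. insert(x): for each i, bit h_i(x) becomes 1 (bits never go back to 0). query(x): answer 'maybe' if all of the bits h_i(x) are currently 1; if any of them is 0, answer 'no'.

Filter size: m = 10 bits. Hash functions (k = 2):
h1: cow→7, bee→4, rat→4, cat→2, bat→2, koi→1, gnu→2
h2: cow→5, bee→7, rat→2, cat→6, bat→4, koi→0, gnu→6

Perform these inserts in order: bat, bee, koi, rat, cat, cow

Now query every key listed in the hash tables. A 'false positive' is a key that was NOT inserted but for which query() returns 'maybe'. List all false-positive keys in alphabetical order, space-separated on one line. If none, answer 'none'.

Answer: gnu

Derivation:
Start: bits=0000000000
After insert 'bat': sets bits 2 4 -> bits=0010100000
After insert 'bee': sets bits 4 7 -> bits=0010100100
After insert 'koi': sets bits 0 1 -> bits=1110100100
After insert 'rat': sets bits 2 4 -> bits=1110100100
After insert 'cat': sets bits 2 6 -> bits=1110101100
After insert 'cow': sets bits 5 7 -> bits=1110111100
Not inserted: gnu — query each against bits=1110111100:
query gnu: checks bit2=1, bit6=1 (all 1) -> maybe => FALSE POSITIVE
False positives (alphabetical): gnu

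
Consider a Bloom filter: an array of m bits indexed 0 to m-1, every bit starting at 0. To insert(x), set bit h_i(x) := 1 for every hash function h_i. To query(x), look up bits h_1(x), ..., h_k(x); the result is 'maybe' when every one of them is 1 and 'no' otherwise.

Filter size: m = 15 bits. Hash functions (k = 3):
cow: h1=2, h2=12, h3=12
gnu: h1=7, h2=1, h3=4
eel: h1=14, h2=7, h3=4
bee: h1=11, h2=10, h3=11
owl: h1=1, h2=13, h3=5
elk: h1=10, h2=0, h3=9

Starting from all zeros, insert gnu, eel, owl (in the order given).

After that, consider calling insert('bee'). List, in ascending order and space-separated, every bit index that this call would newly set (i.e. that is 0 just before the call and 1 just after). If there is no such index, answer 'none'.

Answer: 10 11

Derivation:
Start: bits=000000000000000
After insert 'gnu': sets bits 1 4 7 -> bits=010010010000000
After insert 'eel': sets bits 4 7 14 -> bits=010010010000001
After insert 'owl': sets bits 1 5 13 -> bits=010011010000011
insert 'bee' would touch bits 10 11; currently bit10=0, bit11=0
Bits that are 0 among those (would change 0->1): 10 11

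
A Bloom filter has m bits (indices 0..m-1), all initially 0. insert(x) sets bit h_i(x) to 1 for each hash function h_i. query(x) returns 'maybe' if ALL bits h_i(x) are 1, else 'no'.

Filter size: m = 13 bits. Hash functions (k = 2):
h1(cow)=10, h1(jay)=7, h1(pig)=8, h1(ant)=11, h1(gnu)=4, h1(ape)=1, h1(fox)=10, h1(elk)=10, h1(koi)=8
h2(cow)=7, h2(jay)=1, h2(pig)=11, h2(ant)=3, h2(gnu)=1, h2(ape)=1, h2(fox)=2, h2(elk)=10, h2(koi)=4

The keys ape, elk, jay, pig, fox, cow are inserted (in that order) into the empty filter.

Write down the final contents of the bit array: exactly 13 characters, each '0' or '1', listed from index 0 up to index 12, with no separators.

Answer: 0110000110110

Derivation:
Start: bits=0000000000000
After insert 'ape': sets bits 1 -> bits=0100000000000
After insert 'elk': sets bits 10 -> bits=0100000000100
After insert 'jay': sets bits 1 7 -> bits=0100000100100
After insert 'pig': sets bits 8 11 -> bits=0100000110110
After insert 'fox': sets bits 2 10 -> bits=0110000110110
After insert 'cow': sets bits 7 10 -> bits=0110000110110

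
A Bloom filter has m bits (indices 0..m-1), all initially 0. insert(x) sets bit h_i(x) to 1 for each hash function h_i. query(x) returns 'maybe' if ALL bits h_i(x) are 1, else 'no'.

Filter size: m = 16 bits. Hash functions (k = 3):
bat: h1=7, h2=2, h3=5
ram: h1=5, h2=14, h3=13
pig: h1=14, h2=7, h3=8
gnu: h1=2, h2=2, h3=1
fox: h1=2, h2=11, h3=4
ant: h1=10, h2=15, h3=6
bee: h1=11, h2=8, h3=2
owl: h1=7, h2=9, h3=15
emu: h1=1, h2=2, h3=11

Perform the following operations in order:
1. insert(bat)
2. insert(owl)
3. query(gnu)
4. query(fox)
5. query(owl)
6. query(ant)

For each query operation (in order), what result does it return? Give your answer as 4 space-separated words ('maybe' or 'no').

Answer: no no maybe no

Derivation:
Start: bits=0000000000000000
Op 1: insert bat -> sets bits 2 5 7 -> bits=0010010100000000
Op 2: insert owl -> sets bits 7 9 15 -> bits=0010010101000001
Op 3: query gnu -> checks bit1=0, bit2=1 (has a 0) -> no
Op 4: query fox -> checks bit2=1, bit4=0, bit11=0 (has a 0) -> no
Op 5: query owl -> checks bit7=1, bit9=1, bit15=1 (all 1) -> maybe
Op 6: query ant -> checks bit6=0, bit10=0, bit15=1 (has a 0) -> no
Query results in order: no no maybe no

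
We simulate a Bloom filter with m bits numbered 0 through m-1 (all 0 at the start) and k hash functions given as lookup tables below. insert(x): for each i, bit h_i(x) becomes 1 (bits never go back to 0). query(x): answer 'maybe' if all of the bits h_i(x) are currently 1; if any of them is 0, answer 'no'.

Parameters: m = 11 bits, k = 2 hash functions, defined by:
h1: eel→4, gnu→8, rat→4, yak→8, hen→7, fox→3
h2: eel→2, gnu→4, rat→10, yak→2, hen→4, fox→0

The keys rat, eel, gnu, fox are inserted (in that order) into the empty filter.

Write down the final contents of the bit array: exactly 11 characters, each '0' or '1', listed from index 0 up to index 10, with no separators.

Start: bits=00000000000
After insert 'rat': sets bits 4 10 -> bits=00001000001
After insert 'eel': sets bits 2 4 -> bits=00101000001
After insert 'gnu': sets bits 4 8 -> bits=00101000101
After insert 'fox': sets bits 0 3 -> bits=10111000101

Answer: 10111000101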